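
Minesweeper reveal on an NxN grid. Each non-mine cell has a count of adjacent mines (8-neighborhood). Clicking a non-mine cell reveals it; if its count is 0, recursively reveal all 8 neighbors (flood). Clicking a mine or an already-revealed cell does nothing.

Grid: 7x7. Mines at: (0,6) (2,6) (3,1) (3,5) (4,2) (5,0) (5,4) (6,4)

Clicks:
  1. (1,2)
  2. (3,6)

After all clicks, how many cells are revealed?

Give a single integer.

Answer: 22

Derivation:
Click 1 (1,2) count=0: revealed 21 new [(0,0) (0,1) (0,2) (0,3) (0,4) (0,5) (1,0) (1,1) (1,2) (1,3) (1,4) (1,5) (2,0) (2,1) (2,2) (2,3) (2,4) (2,5) (3,2) (3,3) (3,4)] -> total=21
Click 2 (3,6) count=2: revealed 1 new [(3,6)] -> total=22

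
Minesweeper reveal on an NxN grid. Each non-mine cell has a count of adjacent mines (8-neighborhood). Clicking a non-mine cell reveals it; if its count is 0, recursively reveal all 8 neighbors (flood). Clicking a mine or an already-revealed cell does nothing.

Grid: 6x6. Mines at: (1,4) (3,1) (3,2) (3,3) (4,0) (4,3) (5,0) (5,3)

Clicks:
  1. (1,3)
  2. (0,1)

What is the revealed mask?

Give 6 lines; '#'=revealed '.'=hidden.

Answer: ####..
####..
####..
......
......
......

Derivation:
Click 1 (1,3) count=1: revealed 1 new [(1,3)] -> total=1
Click 2 (0,1) count=0: revealed 11 new [(0,0) (0,1) (0,2) (0,3) (1,0) (1,1) (1,2) (2,0) (2,1) (2,2) (2,3)] -> total=12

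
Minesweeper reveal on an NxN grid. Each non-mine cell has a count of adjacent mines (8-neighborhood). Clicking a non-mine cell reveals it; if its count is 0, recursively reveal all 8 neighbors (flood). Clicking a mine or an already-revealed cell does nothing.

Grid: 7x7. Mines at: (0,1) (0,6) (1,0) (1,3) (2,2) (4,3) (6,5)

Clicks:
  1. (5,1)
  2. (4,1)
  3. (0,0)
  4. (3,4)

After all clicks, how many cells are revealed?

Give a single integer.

Answer: 20

Derivation:
Click 1 (5,1) count=0: revealed 18 new [(2,0) (2,1) (3,0) (3,1) (3,2) (4,0) (4,1) (4,2) (5,0) (5,1) (5,2) (5,3) (5,4) (6,0) (6,1) (6,2) (6,3) (6,4)] -> total=18
Click 2 (4,1) count=0: revealed 0 new [(none)] -> total=18
Click 3 (0,0) count=2: revealed 1 new [(0,0)] -> total=19
Click 4 (3,4) count=1: revealed 1 new [(3,4)] -> total=20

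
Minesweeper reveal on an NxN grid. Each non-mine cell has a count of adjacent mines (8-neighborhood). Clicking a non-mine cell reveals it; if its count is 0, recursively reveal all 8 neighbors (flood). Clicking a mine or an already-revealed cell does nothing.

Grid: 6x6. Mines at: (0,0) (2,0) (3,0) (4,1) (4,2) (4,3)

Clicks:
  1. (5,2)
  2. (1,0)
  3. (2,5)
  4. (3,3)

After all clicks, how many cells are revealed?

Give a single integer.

Click 1 (5,2) count=3: revealed 1 new [(5,2)] -> total=1
Click 2 (1,0) count=2: revealed 1 new [(1,0)] -> total=2
Click 3 (2,5) count=0: revealed 24 new [(0,1) (0,2) (0,3) (0,4) (0,5) (1,1) (1,2) (1,3) (1,4) (1,5) (2,1) (2,2) (2,3) (2,4) (2,5) (3,1) (3,2) (3,3) (3,4) (3,5) (4,4) (4,5) (5,4) (5,5)] -> total=26
Click 4 (3,3) count=2: revealed 0 new [(none)] -> total=26

Answer: 26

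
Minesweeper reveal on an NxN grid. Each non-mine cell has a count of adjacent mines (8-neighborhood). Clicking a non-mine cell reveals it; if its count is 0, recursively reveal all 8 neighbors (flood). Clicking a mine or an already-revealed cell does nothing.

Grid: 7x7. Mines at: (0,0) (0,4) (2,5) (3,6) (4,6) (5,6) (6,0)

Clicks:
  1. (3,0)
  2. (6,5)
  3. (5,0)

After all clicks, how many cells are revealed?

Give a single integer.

Answer: 36

Derivation:
Click 1 (3,0) count=0: revealed 36 new [(0,1) (0,2) (0,3) (1,0) (1,1) (1,2) (1,3) (1,4) (2,0) (2,1) (2,2) (2,3) (2,4) (3,0) (3,1) (3,2) (3,3) (3,4) (3,5) (4,0) (4,1) (4,2) (4,3) (4,4) (4,5) (5,0) (5,1) (5,2) (5,3) (5,4) (5,5) (6,1) (6,2) (6,3) (6,4) (6,5)] -> total=36
Click 2 (6,5) count=1: revealed 0 new [(none)] -> total=36
Click 3 (5,0) count=1: revealed 0 new [(none)] -> total=36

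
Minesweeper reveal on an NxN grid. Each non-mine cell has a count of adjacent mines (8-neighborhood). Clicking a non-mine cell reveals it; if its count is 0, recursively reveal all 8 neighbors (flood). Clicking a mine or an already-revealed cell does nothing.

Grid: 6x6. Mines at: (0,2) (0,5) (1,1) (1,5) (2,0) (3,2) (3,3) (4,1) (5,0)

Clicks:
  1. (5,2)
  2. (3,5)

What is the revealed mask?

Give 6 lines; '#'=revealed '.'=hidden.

Answer: ......
......
....##
....##
..####
..####

Derivation:
Click 1 (5,2) count=1: revealed 1 new [(5,2)] -> total=1
Click 2 (3,5) count=0: revealed 11 new [(2,4) (2,5) (3,4) (3,5) (4,2) (4,3) (4,4) (4,5) (5,3) (5,4) (5,5)] -> total=12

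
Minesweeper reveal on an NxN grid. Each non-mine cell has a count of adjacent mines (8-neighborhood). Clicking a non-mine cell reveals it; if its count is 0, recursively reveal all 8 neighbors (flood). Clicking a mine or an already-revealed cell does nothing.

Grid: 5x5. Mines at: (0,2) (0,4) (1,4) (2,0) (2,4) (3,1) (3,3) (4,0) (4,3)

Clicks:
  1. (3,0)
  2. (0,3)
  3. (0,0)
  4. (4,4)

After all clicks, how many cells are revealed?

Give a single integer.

Click 1 (3,0) count=3: revealed 1 new [(3,0)] -> total=1
Click 2 (0,3) count=3: revealed 1 new [(0,3)] -> total=2
Click 3 (0,0) count=0: revealed 4 new [(0,0) (0,1) (1,0) (1,1)] -> total=6
Click 4 (4,4) count=2: revealed 1 new [(4,4)] -> total=7

Answer: 7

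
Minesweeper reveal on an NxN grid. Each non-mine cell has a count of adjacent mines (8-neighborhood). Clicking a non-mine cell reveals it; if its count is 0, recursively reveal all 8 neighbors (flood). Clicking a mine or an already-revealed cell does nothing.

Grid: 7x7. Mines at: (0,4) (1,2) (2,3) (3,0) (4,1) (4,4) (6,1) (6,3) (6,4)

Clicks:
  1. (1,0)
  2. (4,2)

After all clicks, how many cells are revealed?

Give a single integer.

Answer: 7

Derivation:
Click 1 (1,0) count=0: revealed 6 new [(0,0) (0,1) (1,0) (1,1) (2,0) (2,1)] -> total=6
Click 2 (4,2) count=1: revealed 1 new [(4,2)] -> total=7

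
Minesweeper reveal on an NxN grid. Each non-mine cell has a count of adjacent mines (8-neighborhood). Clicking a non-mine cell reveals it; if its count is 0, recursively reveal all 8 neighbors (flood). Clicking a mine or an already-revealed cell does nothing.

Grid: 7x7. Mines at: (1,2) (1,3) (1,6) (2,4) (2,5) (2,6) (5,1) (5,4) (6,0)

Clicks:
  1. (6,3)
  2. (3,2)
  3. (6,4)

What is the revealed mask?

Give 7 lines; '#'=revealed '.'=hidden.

Click 1 (6,3) count=1: revealed 1 new [(6,3)] -> total=1
Click 2 (3,2) count=0: revealed 16 new [(0,0) (0,1) (1,0) (1,1) (2,0) (2,1) (2,2) (2,3) (3,0) (3,1) (3,2) (3,3) (4,0) (4,1) (4,2) (4,3)] -> total=17
Click 3 (6,4) count=1: revealed 1 new [(6,4)] -> total=18

Answer: ##.....
##.....
####...
####...
####...
.......
...##..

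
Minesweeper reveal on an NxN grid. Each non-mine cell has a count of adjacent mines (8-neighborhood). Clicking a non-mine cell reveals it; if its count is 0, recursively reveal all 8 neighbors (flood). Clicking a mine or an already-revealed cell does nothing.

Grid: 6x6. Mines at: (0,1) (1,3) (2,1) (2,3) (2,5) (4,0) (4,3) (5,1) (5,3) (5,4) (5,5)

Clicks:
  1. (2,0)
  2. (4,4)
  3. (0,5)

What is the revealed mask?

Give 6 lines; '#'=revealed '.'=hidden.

Answer: ....##
....##
#.....
......
....#.
......

Derivation:
Click 1 (2,0) count=1: revealed 1 new [(2,0)] -> total=1
Click 2 (4,4) count=4: revealed 1 new [(4,4)] -> total=2
Click 3 (0,5) count=0: revealed 4 new [(0,4) (0,5) (1,4) (1,5)] -> total=6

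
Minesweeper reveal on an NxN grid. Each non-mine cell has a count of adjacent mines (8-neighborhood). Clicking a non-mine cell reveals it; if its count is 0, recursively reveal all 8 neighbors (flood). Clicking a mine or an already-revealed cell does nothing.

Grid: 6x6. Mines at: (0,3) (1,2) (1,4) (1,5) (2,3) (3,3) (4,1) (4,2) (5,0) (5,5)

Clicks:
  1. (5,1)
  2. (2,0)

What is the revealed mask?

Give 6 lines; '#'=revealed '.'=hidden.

Click 1 (5,1) count=3: revealed 1 new [(5,1)] -> total=1
Click 2 (2,0) count=0: revealed 8 new [(0,0) (0,1) (1,0) (1,1) (2,0) (2,1) (3,0) (3,1)] -> total=9

Answer: ##....
##....
##....
##....
......
.#....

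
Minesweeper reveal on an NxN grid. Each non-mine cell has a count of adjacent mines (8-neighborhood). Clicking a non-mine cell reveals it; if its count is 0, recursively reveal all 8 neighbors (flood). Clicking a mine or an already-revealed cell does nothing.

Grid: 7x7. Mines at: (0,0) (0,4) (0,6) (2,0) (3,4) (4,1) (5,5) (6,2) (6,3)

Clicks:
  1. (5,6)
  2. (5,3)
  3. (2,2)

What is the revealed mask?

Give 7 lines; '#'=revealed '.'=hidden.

Answer: .###...
.###...
.###...
.###...
.......
...#..#
.......

Derivation:
Click 1 (5,6) count=1: revealed 1 new [(5,6)] -> total=1
Click 2 (5,3) count=2: revealed 1 new [(5,3)] -> total=2
Click 3 (2,2) count=0: revealed 12 new [(0,1) (0,2) (0,3) (1,1) (1,2) (1,3) (2,1) (2,2) (2,3) (3,1) (3,2) (3,3)] -> total=14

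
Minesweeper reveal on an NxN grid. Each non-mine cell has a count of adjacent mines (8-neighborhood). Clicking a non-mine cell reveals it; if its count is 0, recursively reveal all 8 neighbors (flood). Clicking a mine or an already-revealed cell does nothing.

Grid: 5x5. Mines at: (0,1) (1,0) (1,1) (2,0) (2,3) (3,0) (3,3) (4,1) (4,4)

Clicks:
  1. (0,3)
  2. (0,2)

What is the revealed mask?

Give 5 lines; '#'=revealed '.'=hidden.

Answer: ..###
..###
.....
.....
.....

Derivation:
Click 1 (0,3) count=0: revealed 6 new [(0,2) (0,3) (0,4) (1,2) (1,3) (1,4)] -> total=6
Click 2 (0,2) count=2: revealed 0 new [(none)] -> total=6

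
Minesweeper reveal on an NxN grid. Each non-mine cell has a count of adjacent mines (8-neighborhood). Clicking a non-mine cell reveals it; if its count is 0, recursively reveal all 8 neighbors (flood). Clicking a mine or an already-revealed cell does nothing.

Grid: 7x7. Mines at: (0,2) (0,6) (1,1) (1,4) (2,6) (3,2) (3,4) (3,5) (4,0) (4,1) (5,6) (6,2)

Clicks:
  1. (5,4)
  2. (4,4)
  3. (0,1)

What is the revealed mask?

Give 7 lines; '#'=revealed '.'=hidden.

Answer: .#.....
.......
.......
.......
...###.
...###.
...###.

Derivation:
Click 1 (5,4) count=0: revealed 9 new [(4,3) (4,4) (4,5) (5,3) (5,4) (5,5) (6,3) (6,4) (6,5)] -> total=9
Click 2 (4,4) count=2: revealed 0 new [(none)] -> total=9
Click 3 (0,1) count=2: revealed 1 new [(0,1)] -> total=10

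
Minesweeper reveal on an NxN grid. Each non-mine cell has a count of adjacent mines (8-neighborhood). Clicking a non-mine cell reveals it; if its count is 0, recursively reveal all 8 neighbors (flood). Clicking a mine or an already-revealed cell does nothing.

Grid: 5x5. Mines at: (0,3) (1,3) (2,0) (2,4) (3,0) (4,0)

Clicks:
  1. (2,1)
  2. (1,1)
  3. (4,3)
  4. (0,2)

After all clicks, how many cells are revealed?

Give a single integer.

Click 1 (2,1) count=2: revealed 1 new [(2,1)] -> total=1
Click 2 (1,1) count=1: revealed 1 new [(1,1)] -> total=2
Click 3 (4,3) count=0: revealed 10 new [(2,2) (2,3) (3,1) (3,2) (3,3) (3,4) (4,1) (4,2) (4,3) (4,4)] -> total=12
Click 4 (0,2) count=2: revealed 1 new [(0,2)] -> total=13

Answer: 13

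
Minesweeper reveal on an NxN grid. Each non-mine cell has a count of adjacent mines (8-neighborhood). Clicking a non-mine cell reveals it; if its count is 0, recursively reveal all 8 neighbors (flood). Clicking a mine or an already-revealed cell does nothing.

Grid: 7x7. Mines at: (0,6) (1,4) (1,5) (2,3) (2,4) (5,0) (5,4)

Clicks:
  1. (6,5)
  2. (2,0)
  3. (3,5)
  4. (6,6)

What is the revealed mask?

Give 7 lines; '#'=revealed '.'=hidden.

Click 1 (6,5) count=1: revealed 1 new [(6,5)] -> total=1
Click 2 (2,0) count=0: revealed 25 new [(0,0) (0,1) (0,2) (0,3) (1,0) (1,1) (1,2) (1,3) (2,0) (2,1) (2,2) (3,0) (3,1) (3,2) (3,3) (4,0) (4,1) (4,2) (4,3) (5,1) (5,2) (5,3) (6,1) (6,2) (6,3)] -> total=26
Click 3 (3,5) count=1: revealed 1 new [(3,5)] -> total=27
Click 4 (6,6) count=0: revealed 8 new [(2,5) (2,6) (3,6) (4,5) (4,6) (5,5) (5,6) (6,6)] -> total=35

Answer: ####...
####...
###..##
####.##
####.##
.###.##
.###.##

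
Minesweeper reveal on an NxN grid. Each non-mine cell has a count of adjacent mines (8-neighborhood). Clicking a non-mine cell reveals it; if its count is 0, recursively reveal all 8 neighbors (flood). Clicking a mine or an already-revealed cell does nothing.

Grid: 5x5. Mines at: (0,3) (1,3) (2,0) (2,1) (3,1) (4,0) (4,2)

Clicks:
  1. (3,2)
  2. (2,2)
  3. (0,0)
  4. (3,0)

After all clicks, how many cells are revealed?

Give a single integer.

Click 1 (3,2) count=3: revealed 1 new [(3,2)] -> total=1
Click 2 (2,2) count=3: revealed 1 new [(2,2)] -> total=2
Click 3 (0,0) count=0: revealed 6 new [(0,0) (0,1) (0,2) (1,0) (1,1) (1,2)] -> total=8
Click 4 (3,0) count=4: revealed 1 new [(3,0)] -> total=9

Answer: 9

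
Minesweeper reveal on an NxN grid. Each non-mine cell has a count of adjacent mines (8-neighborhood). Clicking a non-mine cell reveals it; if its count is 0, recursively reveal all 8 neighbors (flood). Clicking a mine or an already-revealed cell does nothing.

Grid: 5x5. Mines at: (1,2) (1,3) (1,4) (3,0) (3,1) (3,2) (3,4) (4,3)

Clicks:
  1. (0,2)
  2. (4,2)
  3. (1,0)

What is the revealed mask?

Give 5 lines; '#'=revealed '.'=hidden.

Click 1 (0,2) count=2: revealed 1 new [(0,2)] -> total=1
Click 2 (4,2) count=3: revealed 1 new [(4,2)] -> total=2
Click 3 (1,0) count=0: revealed 6 new [(0,0) (0,1) (1,0) (1,1) (2,0) (2,1)] -> total=8

Answer: ###..
##...
##...
.....
..#..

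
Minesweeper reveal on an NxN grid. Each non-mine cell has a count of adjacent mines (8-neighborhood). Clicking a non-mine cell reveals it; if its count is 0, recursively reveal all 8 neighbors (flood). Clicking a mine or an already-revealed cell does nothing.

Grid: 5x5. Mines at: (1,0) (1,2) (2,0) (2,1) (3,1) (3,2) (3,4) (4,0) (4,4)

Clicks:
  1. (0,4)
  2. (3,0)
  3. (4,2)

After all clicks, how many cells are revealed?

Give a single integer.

Click 1 (0,4) count=0: revealed 6 new [(0,3) (0,4) (1,3) (1,4) (2,3) (2,4)] -> total=6
Click 2 (3,0) count=4: revealed 1 new [(3,0)] -> total=7
Click 3 (4,2) count=2: revealed 1 new [(4,2)] -> total=8

Answer: 8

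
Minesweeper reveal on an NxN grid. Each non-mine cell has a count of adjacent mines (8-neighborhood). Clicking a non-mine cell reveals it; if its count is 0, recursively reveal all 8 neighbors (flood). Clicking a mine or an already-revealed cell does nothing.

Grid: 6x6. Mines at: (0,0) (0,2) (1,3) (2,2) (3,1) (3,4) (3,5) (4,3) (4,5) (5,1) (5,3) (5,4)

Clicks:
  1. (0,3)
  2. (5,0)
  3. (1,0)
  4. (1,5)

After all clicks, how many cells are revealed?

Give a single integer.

Answer: 9

Derivation:
Click 1 (0,3) count=2: revealed 1 new [(0,3)] -> total=1
Click 2 (5,0) count=1: revealed 1 new [(5,0)] -> total=2
Click 3 (1,0) count=1: revealed 1 new [(1,0)] -> total=3
Click 4 (1,5) count=0: revealed 6 new [(0,4) (0,5) (1,4) (1,5) (2,4) (2,5)] -> total=9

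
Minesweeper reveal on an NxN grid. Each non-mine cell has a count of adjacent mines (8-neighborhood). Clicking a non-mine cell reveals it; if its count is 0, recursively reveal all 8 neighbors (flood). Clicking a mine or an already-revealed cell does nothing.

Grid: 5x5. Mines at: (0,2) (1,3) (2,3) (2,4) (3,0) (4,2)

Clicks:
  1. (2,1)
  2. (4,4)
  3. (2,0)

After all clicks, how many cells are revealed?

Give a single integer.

Click 1 (2,1) count=1: revealed 1 new [(2,1)] -> total=1
Click 2 (4,4) count=0: revealed 4 new [(3,3) (3,4) (4,3) (4,4)] -> total=5
Click 3 (2,0) count=1: revealed 1 new [(2,0)] -> total=6

Answer: 6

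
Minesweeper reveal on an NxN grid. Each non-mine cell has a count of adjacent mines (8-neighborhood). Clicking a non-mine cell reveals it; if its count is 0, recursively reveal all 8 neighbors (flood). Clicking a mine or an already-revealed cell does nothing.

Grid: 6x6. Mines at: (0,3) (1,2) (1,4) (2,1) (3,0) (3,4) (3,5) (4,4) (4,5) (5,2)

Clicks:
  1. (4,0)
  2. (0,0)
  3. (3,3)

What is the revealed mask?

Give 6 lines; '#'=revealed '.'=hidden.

Click 1 (4,0) count=1: revealed 1 new [(4,0)] -> total=1
Click 2 (0,0) count=0: revealed 4 new [(0,0) (0,1) (1,0) (1,1)] -> total=5
Click 3 (3,3) count=2: revealed 1 new [(3,3)] -> total=6

Answer: ##....
##....
......
...#..
#.....
......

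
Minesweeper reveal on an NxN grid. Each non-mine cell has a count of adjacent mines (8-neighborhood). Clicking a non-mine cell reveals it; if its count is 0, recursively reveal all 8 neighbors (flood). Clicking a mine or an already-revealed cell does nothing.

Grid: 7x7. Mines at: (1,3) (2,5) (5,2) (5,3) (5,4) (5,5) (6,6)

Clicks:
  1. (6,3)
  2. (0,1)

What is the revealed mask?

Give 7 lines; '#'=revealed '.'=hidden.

Click 1 (6,3) count=3: revealed 1 new [(6,3)] -> total=1
Click 2 (0,1) count=0: revealed 25 new [(0,0) (0,1) (0,2) (1,0) (1,1) (1,2) (2,0) (2,1) (2,2) (2,3) (2,4) (3,0) (3,1) (3,2) (3,3) (3,4) (4,0) (4,1) (4,2) (4,3) (4,4) (5,0) (5,1) (6,0) (6,1)] -> total=26

Answer: ###....
###....
#####..
#####..
#####..
##.....
##.#...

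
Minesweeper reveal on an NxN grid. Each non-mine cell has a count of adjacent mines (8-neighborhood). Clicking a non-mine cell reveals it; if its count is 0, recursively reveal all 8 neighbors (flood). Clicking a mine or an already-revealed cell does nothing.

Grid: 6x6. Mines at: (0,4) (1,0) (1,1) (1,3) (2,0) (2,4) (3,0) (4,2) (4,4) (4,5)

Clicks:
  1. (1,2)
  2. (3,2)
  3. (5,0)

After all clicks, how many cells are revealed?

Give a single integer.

Answer: 6

Derivation:
Click 1 (1,2) count=2: revealed 1 new [(1,2)] -> total=1
Click 2 (3,2) count=1: revealed 1 new [(3,2)] -> total=2
Click 3 (5,0) count=0: revealed 4 new [(4,0) (4,1) (5,0) (5,1)] -> total=6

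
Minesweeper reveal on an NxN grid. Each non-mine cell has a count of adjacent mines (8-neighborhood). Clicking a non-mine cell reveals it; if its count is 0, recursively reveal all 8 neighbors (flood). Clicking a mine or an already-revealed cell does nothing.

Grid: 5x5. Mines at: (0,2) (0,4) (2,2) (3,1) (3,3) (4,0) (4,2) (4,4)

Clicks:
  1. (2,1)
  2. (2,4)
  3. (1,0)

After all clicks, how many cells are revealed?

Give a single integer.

Answer: 7

Derivation:
Click 1 (2,1) count=2: revealed 1 new [(2,1)] -> total=1
Click 2 (2,4) count=1: revealed 1 new [(2,4)] -> total=2
Click 3 (1,0) count=0: revealed 5 new [(0,0) (0,1) (1,0) (1,1) (2,0)] -> total=7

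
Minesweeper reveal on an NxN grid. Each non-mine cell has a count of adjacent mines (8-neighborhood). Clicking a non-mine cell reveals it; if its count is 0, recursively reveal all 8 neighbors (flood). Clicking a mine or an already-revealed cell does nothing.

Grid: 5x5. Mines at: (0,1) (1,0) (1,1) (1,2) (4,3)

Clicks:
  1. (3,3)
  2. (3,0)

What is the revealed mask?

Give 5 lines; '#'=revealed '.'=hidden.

Click 1 (3,3) count=1: revealed 1 new [(3,3)] -> total=1
Click 2 (3,0) count=0: revealed 9 new [(2,0) (2,1) (2,2) (3,0) (3,1) (3,2) (4,0) (4,1) (4,2)] -> total=10

Answer: .....
.....
###..
####.
###..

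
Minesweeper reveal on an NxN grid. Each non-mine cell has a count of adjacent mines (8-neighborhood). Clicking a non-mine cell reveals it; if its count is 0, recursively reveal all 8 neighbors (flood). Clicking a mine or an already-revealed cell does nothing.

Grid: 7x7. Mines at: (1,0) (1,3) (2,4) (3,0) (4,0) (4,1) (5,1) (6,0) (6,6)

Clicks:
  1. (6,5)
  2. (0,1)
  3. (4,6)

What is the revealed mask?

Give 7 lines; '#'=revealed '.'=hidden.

Click 1 (6,5) count=1: revealed 1 new [(6,5)] -> total=1
Click 2 (0,1) count=1: revealed 1 new [(0,1)] -> total=2
Click 3 (4,6) count=0: revealed 26 new [(0,4) (0,5) (0,6) (1,4) (1,5) (1,6) (2,5) (2,6) (3,2) (3,3) (3,4) (3,5) (3,6) (4,2) (4,3) (4,4) (4,5) (4,6) (5,2) (5,3) (5,4) (5,5) (5,6) (6,2) (6,3) (6,4)] -> total=28

Answer: .#..###
....###
.....##
..#####
..#####
..#####
..####.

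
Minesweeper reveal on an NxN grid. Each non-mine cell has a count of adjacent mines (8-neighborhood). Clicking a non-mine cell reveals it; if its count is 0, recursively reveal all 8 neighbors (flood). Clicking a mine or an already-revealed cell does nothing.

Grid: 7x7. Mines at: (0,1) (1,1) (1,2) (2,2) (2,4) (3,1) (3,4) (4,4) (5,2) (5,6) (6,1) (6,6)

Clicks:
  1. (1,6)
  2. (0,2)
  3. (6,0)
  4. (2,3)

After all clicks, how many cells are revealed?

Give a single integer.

Click 1 (1,6) count=0: revealed 14 new [(0,3) (0,4) (0,5) (0,6) (1,3) (1,4) (1,5) (1,6) (2,5) (2,6) (3,5) (3,6) (4,5) (4,6)] -> total=14
Click 2 (0,2) count=3: revealed 1 new [(0,2)] -> total=15
Click 3 (6,0) count=1: revealed 1 new [(6,0)] -> total=16
Click 4 (2,3) count=4: revealed 1 new [(2,3)] -> total=17

Answer: 17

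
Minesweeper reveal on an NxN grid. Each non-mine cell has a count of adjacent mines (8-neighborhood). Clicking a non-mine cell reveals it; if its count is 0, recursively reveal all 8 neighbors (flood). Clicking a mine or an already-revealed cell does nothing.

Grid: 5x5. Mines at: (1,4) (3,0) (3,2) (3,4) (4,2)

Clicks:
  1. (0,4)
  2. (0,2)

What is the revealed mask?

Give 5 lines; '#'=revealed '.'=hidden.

Answer: #####
####.
####.
.....
.....

Derivation:
Click 1 (0,4) count=1: revealed 1 new [(0,4)] -> total=1
Click 2 (0,2) count=0: revealed 12 new [(0,0) (0,1) (0,2) (0,3) (1,0) (1,1) (1,2) (1,3) (2,0) (2,1) (2,2) (2,3)] -> total=13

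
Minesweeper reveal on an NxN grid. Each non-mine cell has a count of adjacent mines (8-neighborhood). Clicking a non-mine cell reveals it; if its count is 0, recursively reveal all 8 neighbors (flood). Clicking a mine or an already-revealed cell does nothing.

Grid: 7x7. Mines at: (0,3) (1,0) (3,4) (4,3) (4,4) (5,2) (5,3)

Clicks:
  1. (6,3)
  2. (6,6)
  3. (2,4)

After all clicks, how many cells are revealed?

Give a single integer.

Click 1 (6,3) count=2: revealed 1 new [(6,3)] -> total=1
Click 2 (6,6) count=0: revealed 19 new [(0,4) (0,5) (0,6) (1,4) (1,5) (1,6) (2,4) (2,5) (2,6) (3,5) (3,6) (4,5) (4,6) (5,4) (5,5) (5,6) (6,4) (6,5) (6,6)] -> total=20
Click 3 (2,4) count=1: revealed 0 new [(none)] -> total=20

Answer: 20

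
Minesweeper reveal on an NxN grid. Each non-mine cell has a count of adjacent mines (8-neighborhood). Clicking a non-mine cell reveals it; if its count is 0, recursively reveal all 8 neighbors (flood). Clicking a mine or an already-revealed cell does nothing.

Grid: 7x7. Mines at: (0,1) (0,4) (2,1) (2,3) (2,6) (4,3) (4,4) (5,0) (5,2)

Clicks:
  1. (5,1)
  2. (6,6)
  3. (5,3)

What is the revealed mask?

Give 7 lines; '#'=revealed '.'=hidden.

Answer: .......
.......
.......
.....##
.....##
.#.####
...####

Derivation:
Click 1 (5,1) count=2: revealed 1 new [(5,1)] -> total=1
Click 2 (6,6) count=0: revealed 12 new [(3,5) (3,6) (4,5) (4,6) (5,3) (5,4) (5,5) (5,6) (6,3) (6,4) (6,5) (6,6)] -> total=13
Click 3 (5,3) count=3: revealed 0 new [(none)] -> total=13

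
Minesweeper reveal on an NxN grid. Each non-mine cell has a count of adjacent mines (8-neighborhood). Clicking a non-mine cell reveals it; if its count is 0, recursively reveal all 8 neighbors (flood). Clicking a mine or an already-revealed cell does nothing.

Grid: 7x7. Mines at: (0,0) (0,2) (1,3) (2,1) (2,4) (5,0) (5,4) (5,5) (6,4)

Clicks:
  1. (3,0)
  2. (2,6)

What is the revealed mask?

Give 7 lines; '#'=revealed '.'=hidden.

Answer: ....###
....###
.....##
#....##
.....##
.......
.......

Derivation:
Click 1 (3,0) count=1: revealed 1 new [(3,0)] -> total=1
Click 2 (2,6) count=0: revealed 12 new [(0,4) (0,5) (0,6) (1,4) (1,5) (1,6) (2,5) (2,6) (3,5) (3,6) (4,5) (4,6)] -> total=13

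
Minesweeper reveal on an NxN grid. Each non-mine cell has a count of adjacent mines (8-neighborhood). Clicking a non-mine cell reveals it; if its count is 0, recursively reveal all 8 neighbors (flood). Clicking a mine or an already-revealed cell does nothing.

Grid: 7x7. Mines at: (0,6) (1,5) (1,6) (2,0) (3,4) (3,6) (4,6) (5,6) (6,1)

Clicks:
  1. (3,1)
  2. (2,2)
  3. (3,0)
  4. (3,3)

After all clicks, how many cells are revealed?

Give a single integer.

Click 1 (3,1) count=1: revealed 1 new [(3,1)] -> total=1
Click 2 (2,2) count=0: revealed 33 new [(0,0) (0,1) (0,2) (0,3) (0,4) (1,0) (1,1) (1,2) (1,3) (1,4) (2,1) (2,2) (2,3) (2,4) (3,0) (3,2) (3,3) (4,0) (4,1) (4,2) (4,3) (4,4) (4,5) (5,0) (5,1) (5,2) (5,3) (5,4) (5,5) (6,2) (6,3) (6,4) (6,5)] -> total=34
Click 3 (3,0) count=1: revealed 0 new [(none)] -> total=34
Click 4 (3,3) count=1: revealed 0 new [(none)] -> total=34

Answer: 34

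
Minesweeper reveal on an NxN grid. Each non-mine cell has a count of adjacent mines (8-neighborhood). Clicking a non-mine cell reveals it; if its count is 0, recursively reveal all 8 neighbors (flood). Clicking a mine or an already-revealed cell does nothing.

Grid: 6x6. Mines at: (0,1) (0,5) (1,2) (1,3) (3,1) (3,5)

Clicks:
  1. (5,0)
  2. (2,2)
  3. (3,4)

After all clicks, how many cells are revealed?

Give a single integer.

Click 1 (5,0) count=0: revealed 18 new [(2,2) (2,3) (2,4) (3,2) (3,3) (3,4) (4,0) (4,1) (4,2) (4,3) (4,4) (4,5) (5,0) (5,1) (5,2) (5,3) (5,4) (5,5)] -> total=18
Click 2 (2,2) count=3: revealed 0 new [(none)] -> total=18
Click 3 (3,4) count=1: revealed 0 new [(none)] -> total=18

Answer: 18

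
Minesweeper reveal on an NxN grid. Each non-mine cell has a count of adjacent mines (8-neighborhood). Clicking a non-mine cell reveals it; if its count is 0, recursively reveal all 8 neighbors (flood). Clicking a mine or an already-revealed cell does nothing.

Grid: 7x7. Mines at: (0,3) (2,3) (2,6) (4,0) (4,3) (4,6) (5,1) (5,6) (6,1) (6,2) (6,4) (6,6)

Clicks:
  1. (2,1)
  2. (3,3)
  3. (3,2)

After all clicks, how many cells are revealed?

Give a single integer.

Click 1 (2,1) count=0: revealed 12 new [(0,0) (0,1) (0,2) (1,0) (1,1) (1,2) (2,0) (2,1) (2,2) (3,0) (3,1) (3,2)] -> total=12
Click 2 (3,3) count=2: revealed 1 new [(3,3)] -> total=13
Click 3 (3,2) count=2: revealed 0 new [(none)] -> total=13

Answer: 13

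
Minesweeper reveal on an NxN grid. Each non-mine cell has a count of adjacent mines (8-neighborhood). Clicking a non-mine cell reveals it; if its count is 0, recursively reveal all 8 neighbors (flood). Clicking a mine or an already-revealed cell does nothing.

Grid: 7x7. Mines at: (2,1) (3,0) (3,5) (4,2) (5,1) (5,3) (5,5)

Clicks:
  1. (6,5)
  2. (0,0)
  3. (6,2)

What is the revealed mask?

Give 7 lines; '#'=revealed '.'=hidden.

Answer: #######
#######
..#####
..###..
.......
.......
..#..#.

Derivation:
Click 1 (6,5) count=1: revealed 1 new [(6,5)] -> total=1
Click 2 (0,0) count=0: revealed 22 new [(0,0) (0,1) (0,2) (0,3) (0,4) (0,5) (0,6) (1,0) (1,1) (1,2) (1,3) (1,4) (1,5) (1,6) (2,2) (2,3) (2,4) (2,5) (2,6) (3,2) (3,3) (3,4)] -> total=23
Click 3 (6,2) count=2: revealed 1 new [(6,2)] -> total=24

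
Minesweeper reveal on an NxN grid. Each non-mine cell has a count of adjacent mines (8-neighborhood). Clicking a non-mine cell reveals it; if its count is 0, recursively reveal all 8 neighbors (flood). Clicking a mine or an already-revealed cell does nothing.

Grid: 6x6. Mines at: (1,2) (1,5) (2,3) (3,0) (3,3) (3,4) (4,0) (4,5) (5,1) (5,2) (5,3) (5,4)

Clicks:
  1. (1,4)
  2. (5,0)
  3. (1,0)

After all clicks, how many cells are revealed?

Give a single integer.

Answer: 8

Derivation:
Click 1 (1,4) count=2: revealed 1 new [(1,4)] -> total=1
Click 2 (5,0) count=2: revealed 1 new [(5,0)] -> total=2
Click 3 (1,0) count=0: revealed 6 new [(0,0) (0,1) (1,0) (1,1) (2,0) (2,1)] -> total=8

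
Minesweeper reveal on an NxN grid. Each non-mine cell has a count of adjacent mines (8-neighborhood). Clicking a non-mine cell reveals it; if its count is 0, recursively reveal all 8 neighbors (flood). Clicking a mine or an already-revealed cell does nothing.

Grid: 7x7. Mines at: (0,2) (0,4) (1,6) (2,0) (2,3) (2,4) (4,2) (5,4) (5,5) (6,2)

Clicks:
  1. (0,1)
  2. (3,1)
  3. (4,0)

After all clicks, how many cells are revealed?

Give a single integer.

Click 1 (0,1) count=1: revealed 1 new [(0,1)] -> total=1
Click 2 (3,1) count=2: revealed 1 new [(3,1)] -> total=2
Click 3 (4,0) count=0: revealed 7 new [(3,0) (4,0) (4,1) (5,0) (5,1) (6,0) (6,1)] -> total=9

Answer: 9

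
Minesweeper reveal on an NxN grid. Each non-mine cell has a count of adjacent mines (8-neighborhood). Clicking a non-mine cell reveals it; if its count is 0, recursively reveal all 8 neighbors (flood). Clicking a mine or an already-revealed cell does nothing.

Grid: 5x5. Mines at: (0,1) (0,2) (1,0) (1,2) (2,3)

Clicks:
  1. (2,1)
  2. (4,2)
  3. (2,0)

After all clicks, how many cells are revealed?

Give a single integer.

Click 1 (2,1) count=2: revealed 1 new [(2,1)] -> total=1
Click 2 (4,2) count=0: revealed 12 new [(2,0) (2,2) (3,0) (3,1) (3,2) (3,3) (3,4) (4,0) (4,1) (4,2) (4,3) (4,4)] -> total=13
Click 3 (2,0) count=1: revealed 0 new [(none)] -> total=13

Answer: 13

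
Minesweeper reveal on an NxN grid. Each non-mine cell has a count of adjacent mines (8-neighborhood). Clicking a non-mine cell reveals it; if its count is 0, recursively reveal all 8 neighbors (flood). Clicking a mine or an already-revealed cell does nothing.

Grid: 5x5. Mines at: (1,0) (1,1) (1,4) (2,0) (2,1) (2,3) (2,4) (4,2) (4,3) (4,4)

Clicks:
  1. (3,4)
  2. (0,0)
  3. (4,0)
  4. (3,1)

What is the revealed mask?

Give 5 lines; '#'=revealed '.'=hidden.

Answer: #....
.....
.....
##..#
##...

Derivation:
Click 1 (3,4) count=4: revealed 1 new [(3,4)] -> total=1
Click 2 (0,0) count=2: revealed 1 new [(0,0)] -> total=2
Click 3 (4,0) count=0: revealed 4 new [(3,0) (3,1) (4,0) (4,1)] -> total=6
Click 4 (3,1) count=3: revealed 0 new [(none)] -> total=6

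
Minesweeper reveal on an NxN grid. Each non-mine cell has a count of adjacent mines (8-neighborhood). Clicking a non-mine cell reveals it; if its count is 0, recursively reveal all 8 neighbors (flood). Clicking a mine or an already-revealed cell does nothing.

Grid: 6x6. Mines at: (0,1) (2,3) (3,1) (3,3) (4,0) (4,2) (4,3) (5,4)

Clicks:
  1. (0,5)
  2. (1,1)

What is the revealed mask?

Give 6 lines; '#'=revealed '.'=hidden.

Click 1 (0,5) count=0: revealed 14 new [(0,2) (0,3) (0,4) (0,5) (1,2) (1,3) (1,4) (1,5) (2,4) (2,5) (3,4) (3,5) (4,4) (4,5)] -> total=14
Click 2 (1,1) count=1: revealed 1 new [(1,1)] -> total=15

Answer: ..####
.#####
....##
....##
....##
......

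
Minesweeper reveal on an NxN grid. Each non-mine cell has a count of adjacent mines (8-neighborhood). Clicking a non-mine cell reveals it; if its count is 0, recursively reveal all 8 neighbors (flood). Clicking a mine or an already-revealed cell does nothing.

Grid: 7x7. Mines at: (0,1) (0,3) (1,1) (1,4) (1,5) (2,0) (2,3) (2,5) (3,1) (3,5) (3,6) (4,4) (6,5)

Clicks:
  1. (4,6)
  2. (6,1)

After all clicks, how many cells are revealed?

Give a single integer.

Click 1 (4,6) count=2: revealed 1 new [(4,6)] -> total=1
Click 2 (6,1) count=0: revealed 14 new [(4,0) (4,1) (4,2) (4,3) (5,0) (5,1) (5,2) (5,3) (5,4) (6,0) (6,1) (6,2) (6,3) (6,4)] -> total=15

Answer: 15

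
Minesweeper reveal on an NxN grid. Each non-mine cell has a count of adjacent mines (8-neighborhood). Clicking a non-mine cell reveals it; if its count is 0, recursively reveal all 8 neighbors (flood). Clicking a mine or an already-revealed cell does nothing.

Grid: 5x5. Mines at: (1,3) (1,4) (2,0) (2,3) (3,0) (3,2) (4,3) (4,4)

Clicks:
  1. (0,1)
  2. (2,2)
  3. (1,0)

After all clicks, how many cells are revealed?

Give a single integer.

Click 1 (0,1) count=0: revealed 6 new [(0,0) (0,1) (0,2) (1,0) (1,1) (1,2)] -> total=6
Click 2 (2,2) count=3: revealed 1 new [(2,2)] -> total=7
Click 3 (1,0) count=1: revealed 0 new [(none)] -> total=7

Answer: 7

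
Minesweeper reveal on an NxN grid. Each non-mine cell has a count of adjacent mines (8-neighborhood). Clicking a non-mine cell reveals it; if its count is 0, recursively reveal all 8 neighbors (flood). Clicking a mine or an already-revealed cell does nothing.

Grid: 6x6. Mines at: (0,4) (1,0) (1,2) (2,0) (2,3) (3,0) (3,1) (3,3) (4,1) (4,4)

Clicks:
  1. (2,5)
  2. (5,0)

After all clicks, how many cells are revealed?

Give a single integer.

Click 1 (2,5) count=0: revealed 6 new [(1,4) (1,5) (2,4) (2,5) (3,4) (3,5)] -> total=6
Click 2 (5,0) count=1: revealed 1 new [(5,0)] -> total=7

Answer: 7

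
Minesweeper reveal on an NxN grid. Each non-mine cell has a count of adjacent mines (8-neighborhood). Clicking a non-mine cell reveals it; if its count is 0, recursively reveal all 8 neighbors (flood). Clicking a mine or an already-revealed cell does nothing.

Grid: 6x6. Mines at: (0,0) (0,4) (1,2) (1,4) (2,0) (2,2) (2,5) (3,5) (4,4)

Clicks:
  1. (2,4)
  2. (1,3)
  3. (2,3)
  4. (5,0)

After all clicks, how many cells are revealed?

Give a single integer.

Click 1 (2,4) count=3: revealed 1 new [(2,4)] -> total=1
Click 2 (1,3) count=4: revealed 1 new [(1,3)] -> total=2
Click 3 (2,3) count=3: revealed 1 new [(2,3)] -> total=3
Click 4 (5,0) count=0: revealed 12 new [(3,0) (3,1) (3,2) (3,3) (4,0) (4,1) (4,2) (4,3) (5,0) (5,1) (5,2) (5,3)] -> total=15

Answer: 15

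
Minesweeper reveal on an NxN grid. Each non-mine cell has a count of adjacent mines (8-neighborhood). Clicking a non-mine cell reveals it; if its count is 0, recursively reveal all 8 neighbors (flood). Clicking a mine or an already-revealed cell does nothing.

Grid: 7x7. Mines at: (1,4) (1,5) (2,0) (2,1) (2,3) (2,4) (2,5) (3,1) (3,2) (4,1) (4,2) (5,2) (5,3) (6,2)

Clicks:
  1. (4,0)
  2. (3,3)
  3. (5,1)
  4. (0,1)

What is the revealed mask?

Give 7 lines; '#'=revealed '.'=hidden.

Click 1 (4,0) count=2: revealed 1 new [(4,0)] -> total=1
Click 2 (3,3) count=4: revealed 1 new [(3,3)] -> total=2
Click 3 (5,1) count=4: revealed 1 new [(5,1)] -> total=3
Click 4 (0,1) count=0: revealed 8 new [(0,0) (0,1) (0,2) (0,3) (1,0) (1,1) (1,2) (1,3)] -> total=11

Answer: ####...
####...
.......
...#...
#......
.#.....
.......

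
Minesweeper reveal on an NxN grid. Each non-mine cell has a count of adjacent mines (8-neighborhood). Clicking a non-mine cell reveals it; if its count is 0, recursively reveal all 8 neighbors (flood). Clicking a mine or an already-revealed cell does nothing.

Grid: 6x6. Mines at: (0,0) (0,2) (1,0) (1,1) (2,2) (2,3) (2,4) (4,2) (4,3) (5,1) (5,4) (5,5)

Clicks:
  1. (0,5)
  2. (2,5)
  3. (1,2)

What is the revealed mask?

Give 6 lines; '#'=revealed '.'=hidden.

Click 1 (0,5) count=0: revealed 6 new [(0,3) (0,4) (0,5) (1,3) (1,4) (1,5)] -> total=6
Click 2 (2,5) count=1: revealed 1 new [(2,5)] -> total=7
Click 3 (1,2) count=4: revealed 1 new [(1,2)] -> total=8

Answer: ...###
..####
.....#
......
......
......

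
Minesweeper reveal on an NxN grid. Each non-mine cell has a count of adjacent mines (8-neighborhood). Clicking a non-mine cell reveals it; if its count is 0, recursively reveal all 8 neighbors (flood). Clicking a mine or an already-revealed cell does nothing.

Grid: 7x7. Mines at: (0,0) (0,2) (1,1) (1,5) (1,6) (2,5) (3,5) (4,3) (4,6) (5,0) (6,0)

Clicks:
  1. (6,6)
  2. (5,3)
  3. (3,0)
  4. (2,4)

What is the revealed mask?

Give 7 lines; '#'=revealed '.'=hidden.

Click 1 (6,6) count=0: revealed 12 new [(5,1) (5,2) (5,3) (5,4) (5,5) (5,6) (6,1) (6,2) (6,3) (6,4) (6,5) (6,6)] -> total=12
Click 2 (5,3) count=1: revealed 0 new [(none)] -> total=12
Click 3 (3,0) count=0: revealed 9 new [(2,0) (2,1) (2,2) (3,0) (3,1) (3,2) (4,0) (4,1) (4,2)] -> total=21
Click 4 (2,4) count=3: revealed 1 new [(2,4)] -> total=22

Answer: .......
.......
###.#..
###....
###....
.######
.######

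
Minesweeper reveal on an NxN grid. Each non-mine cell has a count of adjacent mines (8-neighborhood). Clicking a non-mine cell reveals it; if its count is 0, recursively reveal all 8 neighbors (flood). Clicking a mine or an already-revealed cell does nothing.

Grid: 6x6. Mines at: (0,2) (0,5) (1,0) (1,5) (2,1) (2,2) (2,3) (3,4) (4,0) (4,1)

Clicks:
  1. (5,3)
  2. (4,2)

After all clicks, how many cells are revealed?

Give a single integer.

Answer: 8

Derivation:
Click 1 (5,3) count=0: revealed 8 new [(4,2) (4,3) (4,4) (4,5) (5,2) (5,3) (5,4) (5,5)] -> total=8
Click 2 (4,2) count=1: revealed 0 new [(none)] -> total=8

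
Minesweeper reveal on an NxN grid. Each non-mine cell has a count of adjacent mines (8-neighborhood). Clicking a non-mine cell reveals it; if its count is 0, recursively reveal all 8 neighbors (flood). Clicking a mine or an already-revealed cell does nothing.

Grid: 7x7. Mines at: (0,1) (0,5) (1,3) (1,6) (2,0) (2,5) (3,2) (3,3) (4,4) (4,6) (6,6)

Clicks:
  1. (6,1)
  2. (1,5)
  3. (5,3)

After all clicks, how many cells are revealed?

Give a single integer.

Click 1 (6,1) count=0: revealed 18 new [(3,0) (3,1) (4,0) (4,1) (4,2) (4,3) (5,0) (5,1) (5,2) (5,3) (5,4) (5,5) (6,0) (6,1) (6,2) (6,3) (6,4) (6,5)] -> total=18
Click 2 (1,5) count=3: revealed 1 new [(1,5)] -> total=19
Click 3 (5,3) count=1: revealed 0 new [(none)] -> total=19

Answer: 19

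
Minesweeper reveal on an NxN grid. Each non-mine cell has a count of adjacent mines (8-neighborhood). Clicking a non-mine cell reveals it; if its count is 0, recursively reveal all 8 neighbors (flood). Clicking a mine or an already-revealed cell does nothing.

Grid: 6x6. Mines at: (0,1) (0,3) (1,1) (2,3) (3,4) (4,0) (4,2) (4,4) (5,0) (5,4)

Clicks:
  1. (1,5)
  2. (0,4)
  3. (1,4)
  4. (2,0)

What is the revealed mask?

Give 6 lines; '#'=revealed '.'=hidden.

Answer: ....##
....##
#...##
......
......
......

Derivation:
Click 1 (1,5) count=0: revealed 6 new [(0,4) (0,5) (1,4) (1,5) (2,4) (2,5)] -> total=6
Click 2 (0,4) count=1: revealed 0 new [(none)] -> total=6
Click 3 (1,4) count=2: revealed 0 new [(none)] -> total=6
Click 4 (2,0) count=1: revealed 1 new [(2,0)] -> total=7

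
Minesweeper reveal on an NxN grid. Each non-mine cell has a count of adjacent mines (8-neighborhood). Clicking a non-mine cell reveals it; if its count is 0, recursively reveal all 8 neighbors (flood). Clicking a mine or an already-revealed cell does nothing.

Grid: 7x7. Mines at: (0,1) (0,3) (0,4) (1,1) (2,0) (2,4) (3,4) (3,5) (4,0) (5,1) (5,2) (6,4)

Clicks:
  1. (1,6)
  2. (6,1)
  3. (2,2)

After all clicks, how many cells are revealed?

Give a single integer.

Answer: 8

Derivation:
Click 1 (1,6) count=0: revealed 6 new [(0,5) (0,6) (1,5) (1,6) (2,5) (2,6)] -> total=6
Click 2 (6,1) count=2: revealed 1 new [(6,1)] -> total=7
Click 3 (2,2) count=1: revealed 1 new [(2,2)] -> total=8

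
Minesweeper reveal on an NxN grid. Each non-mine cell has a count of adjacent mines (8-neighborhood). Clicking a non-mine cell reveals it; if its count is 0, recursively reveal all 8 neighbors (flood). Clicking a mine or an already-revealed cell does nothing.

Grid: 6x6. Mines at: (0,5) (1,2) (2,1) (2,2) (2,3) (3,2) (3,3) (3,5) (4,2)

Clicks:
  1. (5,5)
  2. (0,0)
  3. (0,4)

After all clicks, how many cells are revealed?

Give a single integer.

Answer: 11

Derivation:
Click 1 (5,5) count=0: revealed 6 new [(4,3) (4,4) (4,5) (5,3) (5,4) (5,5)] -> total=6
Click 2 (0,0) count=0: revealed 4 new [(0,0) (0,1) (1,0) (1,1)] -> total=10
Click 3 (0,4) count=1: revealed 1 new [(0,4)] -> total=11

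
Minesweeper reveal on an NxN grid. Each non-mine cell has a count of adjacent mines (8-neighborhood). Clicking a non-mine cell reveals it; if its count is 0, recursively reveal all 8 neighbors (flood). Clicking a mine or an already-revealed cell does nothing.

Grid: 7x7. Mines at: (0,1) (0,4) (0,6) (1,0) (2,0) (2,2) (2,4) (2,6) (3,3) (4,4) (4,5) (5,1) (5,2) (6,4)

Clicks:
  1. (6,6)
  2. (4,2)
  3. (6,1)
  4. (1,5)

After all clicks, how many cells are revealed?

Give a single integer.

Click 1 (6,6) count=0: revealed 4 new [(5,5) (5,6) (6,5) (6,6)] -> total=4
Click 2 (4,2) count=3: revealed 1 new [(4,2)] -> total=5
Click 3 (6,1) count=2: revealed 1 new [(6,1)] -> total=6
Click 4 (1,5) count=4: revealed 1 new [(1,5)] -> total=7

Answer: 7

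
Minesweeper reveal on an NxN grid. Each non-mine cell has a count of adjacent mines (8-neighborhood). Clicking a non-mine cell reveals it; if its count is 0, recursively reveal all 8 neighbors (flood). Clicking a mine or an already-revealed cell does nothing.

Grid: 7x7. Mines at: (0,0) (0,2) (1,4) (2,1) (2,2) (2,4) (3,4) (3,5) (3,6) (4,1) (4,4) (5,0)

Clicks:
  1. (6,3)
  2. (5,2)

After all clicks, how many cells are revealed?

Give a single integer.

Answer: 14

Derivation:
Click 1 (6,3) count=0: revealed 14 new [(4,5) (4,6) (5,1) (5,2) (5,3) (5,4) (5,5) (5,6) (6,1) (6,2) (6,3) (6,4) (6,5) (6,6)] -> total=14
Click 2 (5,2) count=1: revealed 0 new [(none)] -> total=14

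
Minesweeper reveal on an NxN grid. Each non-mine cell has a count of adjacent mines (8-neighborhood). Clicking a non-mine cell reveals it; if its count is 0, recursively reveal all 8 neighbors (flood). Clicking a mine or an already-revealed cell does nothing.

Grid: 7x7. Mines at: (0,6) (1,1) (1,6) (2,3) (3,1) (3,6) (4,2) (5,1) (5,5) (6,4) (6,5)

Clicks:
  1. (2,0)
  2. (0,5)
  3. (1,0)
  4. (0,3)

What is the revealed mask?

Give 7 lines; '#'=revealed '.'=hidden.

Click 1 (2,0) count=2: revealed 1 new [(2,0)] -> total=1
Click 2 (0,5) count=2: revealed 1 new [(0,5)] -> total=2
Click 3 (1,0) count=1: revealed 1 new [(1,0)] -> total=3
Click 4 (0,3) count=0: revealed 7 new [(0,2) (0,3) (0,4) (1,2) (1,3) (1,4) (1,5)] -> total=10

Answer: ..####.
#.####.
#......
.......
.......
.......
.......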